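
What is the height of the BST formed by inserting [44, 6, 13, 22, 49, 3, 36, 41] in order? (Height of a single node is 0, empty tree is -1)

Insertion order: [44, 6, 13, 22, 49, 3, 36, 41]
Tree (level-order array): [44, 6, 49, 3, 13, None, None, None, None, None, 22, None, 36, None, 41]
Compute height bottom-up (empty subtree = -1):
  height(3) = 1 + max(-1, -1) = 0
  height(41) = 1 + max(-1, -1) = 0
  height(36) = 1 + max(-1, 0) = 1
  height(22) = 1 + max(-1, 1) = 2
  height(13) = 1 + max(-1, 2) = 3
  height(6) = 1 + max(0, 3) = 4
  height(49) = 1 + max(-1, -1) = 0
  height(44) = 1 + max(4, 0) = 5
Height = 5


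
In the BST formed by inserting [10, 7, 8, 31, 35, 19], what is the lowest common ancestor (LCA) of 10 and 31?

Tree insertion order: [10, 7, 8, 31, 35, 19]
Tree (level-order array): [10, 7, 31, None, 8, 19, 35]
In a BST, the LCA of p=10, q=31 is the first node v on the
root-to-leaf path with p <= v <= q (go left if both < v, right if both > v).
Walk from root:
  at 10: 10 <= 10 <= 31, this is the LCA
LCA = 10


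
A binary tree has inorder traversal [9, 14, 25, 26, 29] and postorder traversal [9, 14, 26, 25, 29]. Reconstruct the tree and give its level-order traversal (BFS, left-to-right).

Inorder:   [9, 14, 25, 26, 29]
Postorder: [9, 14, 26, 25, 29]
Algorithm: postorder visits root last, so walk postorder right-to-left;
each value is the root of the current inorder slice — split it at that
value, recurse on the right subtree first, then the left.
Recursive splits:
  root=29; inorder splits into left=[9, 14, 25, 26], right=[]
  root=25; inorder splits into left=[9, 14], right=[26]
  root=26; inorder splits into left=[], right=[]
  root=14; inorder splits into left=[9], right=[]
  root=9; inorder splits into left=[], right=[]
Reconstructed level-order: [29, 25, 14, 26, 9]


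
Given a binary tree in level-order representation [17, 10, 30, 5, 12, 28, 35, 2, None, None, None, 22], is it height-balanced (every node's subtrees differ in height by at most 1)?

Tree (level-order array): [17, 10, 30, 5, 12, 28, 35, 2, None, None, None, 22]
Definition: a tree is height-balanced if, at every node, |h(left) - h(right)| <= 1 (empty subtree has height -1).
Bottom-up per-node check:
  node 2: h_left=-1, h_right=-1, diff=0 [OK], height=0
  node 5: h_left=0, h_right=-1, diff=1 [OK], height=1
  node 12: h_left=-1, h_right=-1, diff=0 [OK], height=0
  node 10: h_left=1, h_right=0, diff=1 [OK], height=2
  node 22: h_left=-1, h_right=-1, diff=0 [OK], height=0
  node 28: h_left=0, h_right=-1, diff=1 [OK], height=1
  node 35: h_left=-1, h_right=-1, diff=0 [OK], height=0
  node 30: h_left=1, h_right=0, diff=1 [OK], height=2
  node 17: h_left=2, h_right=2, diff=0 [OK], height=3
All nodes satisfy the balance condition.
Result: Balanced


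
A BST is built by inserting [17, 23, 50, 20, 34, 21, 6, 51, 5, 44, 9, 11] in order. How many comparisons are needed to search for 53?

Search path for 53: 17 -> 23 -> 50 -> 51
Found: False
Comparisons: 4


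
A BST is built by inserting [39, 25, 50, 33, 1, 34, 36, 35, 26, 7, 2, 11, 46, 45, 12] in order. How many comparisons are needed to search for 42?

Search path for 42: 39 -> 50 -> 46 -> 45
Found: False
Comparisons: 4


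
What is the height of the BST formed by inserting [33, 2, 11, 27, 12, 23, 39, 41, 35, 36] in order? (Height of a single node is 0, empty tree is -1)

Insertion order: [33, 2, 11, 27, 12, 23, 39, 41, 35, 36]
Tree (level-order array): [33, 2, 39, None, 11, 35, 41, None, 27, None, 36, None, None, 12, None, None, None, None, 23]
Compute height bottom-up (empty subtree = -1):
  height(23) = 1 + max(-1, -1) = 0
  height(12) = 1 + max(-1, 0) = 1
  height(27) = 1 + max(1, -1) = 2
  height(11) = 1 + max(-1, 2) = 3
  height(2) = 1 + max(-1, 3) = 4
  height(36) = 1 + max(-1, -1) = 0
  height(35) = 1 + max(-1, 0) = 1
  height(41) = 1 + max(-1, -1) = 0
  height(39) = 1 + max(1, 0) = 2
  height(33) = 1 + max(4, 2) = 5
Height = 5


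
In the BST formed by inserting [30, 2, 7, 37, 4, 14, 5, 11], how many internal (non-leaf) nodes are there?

Tree built from: [30, 2, 7, 37, 4, 14, 5, 11]
Tree (level-order array): [30, 2, 37, None, 7, None, None, 4, 14, None, 5, 11]
Rule: An internal node has at least one child.
Per-node child counts:
  node 30: 2 child(ren)
  node 2: 1 child(ren)
  node 7: 2 child(ren)
  node 4: 1 child(ren)
  node 5: 0 child(ren)
  node 14: 1 child(ren)
  node 11: 0 child(ren)
  node 37: 0 child(ren)
Matching nodes: [30, 2, 7, 4, 14]
Count of internal (non-leaf) nodes: 5


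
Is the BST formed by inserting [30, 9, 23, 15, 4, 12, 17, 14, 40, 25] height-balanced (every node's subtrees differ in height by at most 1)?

Tree (level-order array): [30, 9, 40, 4, 23, None, None, None, None, 15, 25, 12, 17, None, None, None, 14]
Definition: a tree is height-balanced if, at every node, |h(left) - h(right)| <= 1 (empty subtree has height -1).
Bottom-up per-node check:
  node 4: h_left=-1, h_right=-1, diff=0 [OK], height=0
  node 14: h_left=-1, h_right=-1, diff=0 [OK], height=0
  node 12: h_left=-1, h_right=0, diff=1 [OK], height=1
  node 17: h_left=-1, h_right=-1, diff=0 [OK], height=0
  node 15: h_left=1, h_right=0, diff=1 [OK], height=2
  node 25: h_left=-1, h_right=-1, diff=0 [OK], height=0
  node 23: h_left=2, h_right=0, diff=2 [FAIL (|2-0|=2 > 1)], height=3
  node 9: h_left=0, h_right=3, diff=3 [FAIL (|0-3|=3 > 1)], height=4
  node 40: h_left=-1, h_right=-1, diff=0 [OK], height=0
  node 30: h_left=4, h_right=0, diff=4 [FAIL (|4-0|=4 > 1)], height=5
Node 23 violates the condition: |2 - 0| = 2 > 1.
Result: Not balanced


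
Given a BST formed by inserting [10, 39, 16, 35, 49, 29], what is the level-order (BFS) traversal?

Tree insertion order: [10, 39, 16, 35, 49, 29]
Tree (level-order array): [10, None, 39, 16, 49, None, 35, None, None, 29]
BFS from the root, enqueuing left then right child of each popped node:
  queue [10] -> pop 10, enqueue [39], visited so far: [10]
  queue [39] -> pop 39, enqueue [16, 49], visited so far: [10, 39]
  queue [16, 49] -> pop 16, enqueue [35], visited so far: [10, 39, 16]
  queue [49, 35] -> pop 49, enqueue [none], visited so far: [10, 39, 16, 49]
  queue [35] -> pop 35, enqueue [29], visited so far: [10, 39, 16, 49, 35]
  queue [29] -> pop 29, enqueue [none], visited so far: [10, 39, 16, 49, 35, 29]
Result: [10, 39, 16, 49, 35, 29]


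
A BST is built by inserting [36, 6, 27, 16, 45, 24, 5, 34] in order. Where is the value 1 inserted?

Starting tree (level order): [36, 6, 45, 5, 27, None, None, None, None, 16, 34, None, 24]
Insertion path: 36 -> 6 -> 5
Result: insert 1 as left child of 5
Final tree (level order): [36, 6, 45, 5, 27, None, None, 1, None, 16, 34, None, None, None, 24]


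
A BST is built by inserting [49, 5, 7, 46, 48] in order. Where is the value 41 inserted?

Starting tree (level order): [49, 5, None, None, 7, None, 46, None, 48]
Insertion path: 49 -> 5 -> 7 -> 46
Result: insert 41 as left child of 46
Final tree (level order): [49, 5, None, None, 7, None, 46, 41, 48]


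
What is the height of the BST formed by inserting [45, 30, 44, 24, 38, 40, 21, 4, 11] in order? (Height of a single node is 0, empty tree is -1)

Insertion order: [45, 30, 44, 24, 38, 40, 21, 4, 11]
Tree (level-order array): [45, 30, None, 24, 44, 21, None, 38, None, 4, None, None, 40, None, 11]
Compute height bottom-up (empty subtree = -1):
  height(11) = 1 + max(-1, -1) = 0
  height(4) = 1 + max(-1, 0) = 1
  height(21) = 1 + max(1, -1) = 2
  height(24) = 1 + max(2, -1) = 3
  height(40) = 1 + max(-1, -1) = 0
  height(38) = 1 + max(-1, 0) = 1
  height(44) = 1 + max(1, -1) = 2
  height(30) = 1 + max(3, 2) = 4
  height(45) = 1 + max(4, -1) = 5
Height = 5


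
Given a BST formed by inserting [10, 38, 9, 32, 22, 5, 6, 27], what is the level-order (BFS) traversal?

Tree insertion order: [10, 38, 9, 32, 22, 5, 6, 27]
Tree (level-order array): [10, 9, 38, 5, None, 32, None, None, 6, 22, None, None, None, None, 27]
BFS from the root, enqueuing left then right child of each popped node:
  queue [10] -> pop 10, enqueue [9, 38], visited so far: [10]
  queue [9, 38] -> pop 9, enqueue [5], visited so far: [10, 9]
  queue [38, 5] -> pop 38, enqueue [32], visited so far: [10, 9, 38]
  queue [5, 32] -> pop 5, enqueue [6], visited so far: [10, 9, 38, 5]
  queue [32, 6] -> pop 32, enqueue [22], visited so far: [10, 9, 38, 5, 32]
  queue [6, 22] -> pop 6, enqueue [none], visited so far: [10, 9, 38, 5, 32, 6]
  queue [22] -> pop 22, enqueue [27], visited so far: [10, 9, 38, 5, 32, 6, 22]
  queue [27] -> pop 27, enqueue [none], visited so far: [10, 9, 38, 5, 32, 6, 22, 27]
Result: [10, 9, 38, 5, 32, 6, 22, 27]


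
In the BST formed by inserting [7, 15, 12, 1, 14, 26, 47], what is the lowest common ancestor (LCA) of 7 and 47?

Tree insertion order: [7, 15, 12, 1, 14, 26, 47]
Tree (level-order array): [7, 1, 15, None, None, 12, 26, None, 14, None, 47]
In a BST, the LCA of p=7, q=47 is the first node v on the
root-to-leaf path with p <= v <= q (go left if both < v, right if both > v).
Walk from root:
  at 7: 7 <= 7 <= 47, this is the LCA
LCA = 7


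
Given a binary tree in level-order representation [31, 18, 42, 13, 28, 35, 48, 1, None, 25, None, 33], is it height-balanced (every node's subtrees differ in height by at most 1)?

Tree (level-order array): [31, 18, 42, 13, 28, 35, 48, 1, None, 25, None, 33]
Definition: a tree is height-balanced if, at every node, |h(left) - h(right)| <= 1 (empty subtree has height -1).
Bottom-up per-node check:
  node 1: h_left=-1, h_right=-1, diff=0 [OK], height=0
  node 13: h_left=0, h_right=-1, diff=1 [OK], height=1
  node 25: h_left=-1, h_right=-1, diff=0 [OK], height=0
  node 28: h_left=0, h_right=-1, diff=1 [OK], height=1
  node 18: h_left=1, h_right=1, diff=0 [OK], height=2
  node 33: h_left=-1, h_right=-1, diff=0 [OK], height=0
  node 35: h_left=0, h_right=-1, diff=1 [OK], height=1
  node 48: h_left=-1, h_right=-1, diff=0 [OK], height=0
  node 42: h_left=1, h_right=0, diff=1 [OK], height=2
  node 31: h_left=2, h_right=2, diff=0 [OK], height=3
All nodes satisfy the balance condition.
Result: Balanced


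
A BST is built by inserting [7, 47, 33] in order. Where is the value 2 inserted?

Starting tree (level order): [7, None, 47, 33]
Insertion path: 7
Result: insert 2 as left child of 7
Final tree (level order): [7, 2, 47, None, None, 33]


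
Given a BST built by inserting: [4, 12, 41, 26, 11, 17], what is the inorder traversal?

Tree insertion order: [4, 12, 41, 26, 11, 17]
Tree (level-order array): [4, None, 12, 11, 41, None, None, 26, None, 17]
Inorder traversal: [4, 11, 12, 17, 26, 41]


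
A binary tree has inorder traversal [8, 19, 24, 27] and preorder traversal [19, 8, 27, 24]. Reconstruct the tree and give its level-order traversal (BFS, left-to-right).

Inorder:  [8, 19, 24, 27]
Preorder: [19, 8, 27, 24]
Algorithm: preorder visits root first, so consume preorder in order;
for each root, split the current inorder slice at that value into
left-subtree inorder and right-subtree inorder, then recurse.
Recursive splits:
  root=19; inorder splits into left=[8], right=[24, 27]
  root=8; inorder splits into left=[], right=[]
  root=27; inorder splits into left=[24], right=[]
  root=24; inorder splits into left=[], right=[]
Reconstructed level-order: [19, 8, 27, 24]


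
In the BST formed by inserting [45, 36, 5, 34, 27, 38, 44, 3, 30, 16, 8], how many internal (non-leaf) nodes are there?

Tree built from: [45, 36, 5, 34, 27, 38, 44, 3, 30, 16, 8]
Tree (level-order array): [45, 36, None, 5, 38, 3, 34, None, 44, None, None, 27, None, None, None, 16, 30, 8]
Rule: An internal node has at least one child.
Per-node child counts:
  node 45: 1 child(ren)
  node 36: 2 child(ren)
  node 5: 2 child(ren)
  node 3: 0 child(ren)
  node 34: 1 child(ren)
  node 27: 2 child(ren)
  node 16: 1 child(ren)
  node 8: 0 child(ren)
  node 30: 0 child(ren)
  node 38: 1 child(ren)
  node 44: 0 child(ren)
Matching nodes: [45, 36, 5, 34, 27, 16, 38]
Count of internal (non-leaf) nodes: 7


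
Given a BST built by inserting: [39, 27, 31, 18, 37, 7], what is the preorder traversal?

Tree insertion order: [39, 27, 31, 18, 37, 7]
Tree (level-order array): [39, 27, None, 18, 31, 7, None, None, 37]
Preorder traversal: [39, 27, 18, 7, 31, 37]


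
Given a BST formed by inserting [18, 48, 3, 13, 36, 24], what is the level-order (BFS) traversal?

Tree insertion order: [18, 48, 3, 13, 36, 24]
Tree (level-order array): [18, 3, 48, None, 13, 36, None, None, None, 24]
BFS from the root, enqueuing left then right child of each popped node:
  queue [18] -> pop 18, enqueue [3, 48], visited so far: [18]
  queue [3, 48] -> pop 3, enqueue [13], visited so far: [18, 3]
  queue [48, 13] -> pop 48, enqueue [36], visited so far: [18, 3, 48]
  queue [13, 36] -> pop 13, enqueue [none], visited so far: [18, 3, 48, 13]
  queue [36] -> pop 36, enqueue [24], visited so far: [18, 3, 48, 13, 36]
  queue [24] -> pop 24, enqueue [none], visited so far: [18, 3, 48, 13, 36, 24]
Result: [18, 3, 48, 13, 36, 24]


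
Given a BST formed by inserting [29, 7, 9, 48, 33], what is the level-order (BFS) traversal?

Tree insertion order: [29, 7, 9, 48, 33]
Tree (level-order array): [29, 7, 48, None, 9, 33]
BFS from the root, enqueuing left then right child of each popped node:
  queue [29] -> pop 29, enqueue [7, 48], visited so far: [29]
  queue [7, 48] -> pop 7, enqueue [9], visited so far: [29, 7]
  queue [48, 9] -> pop 48, enqueue [33], visited so far: [29, 7, 48]
  queue [9, 33] -> pop 9, enqueue [none], visited so far: [29, 7, 48, 9]
  queue [33] -> pop 33, enqueue [none], visited so far: [29, 7, 48, 9, 33]
Result: [29, 7, 48, 9, 33]


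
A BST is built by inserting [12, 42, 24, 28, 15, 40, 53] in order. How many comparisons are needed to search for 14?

Search path for 14: 12 -> 42 -> 24 -> 15
Found: False
Comparisons: 4


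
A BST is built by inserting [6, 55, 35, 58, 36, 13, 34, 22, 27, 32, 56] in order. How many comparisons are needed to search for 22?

Search path for 22: 6 -> 55 -> 35 -> 13 -> 34 -> 22
Found: True
Comparisons: 6


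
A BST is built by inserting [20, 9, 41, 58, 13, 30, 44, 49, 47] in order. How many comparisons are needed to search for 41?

Search path for 41: 20 -> 41
Found: True
Comparisons: 2


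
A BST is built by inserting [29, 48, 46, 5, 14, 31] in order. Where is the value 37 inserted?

Starting tree (level order): [29, 5, 48, None, 14, 46, None, None, None, 31]
Insertion path: 29 -> 48 -> 46 -> 31
Result: insert 37 as right child of 31
Final tree (level order): [29, 5, 48, None, 14, 46, None, None, None, 31, None, None, 37]


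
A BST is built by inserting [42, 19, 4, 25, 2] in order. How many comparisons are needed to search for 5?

Search path for 5: 42 -> 19 -> 4
Found: False
Comparisons: 3


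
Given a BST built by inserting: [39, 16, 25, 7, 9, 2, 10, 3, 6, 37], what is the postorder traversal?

Tree insertion order: [39, 16, 25, 7, 9, 2, 10, 3, 6, 37]
Tree (level-order array): [39, 16, None, 7, 25, 2, 9, None, 37, None, 3, None, 10, None, None, None, 6]
Postorder traversal: [6, 3, 2, 10, 9, 7, 37, 25, 16, 39]


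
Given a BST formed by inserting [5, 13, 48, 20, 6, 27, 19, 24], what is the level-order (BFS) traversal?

Tree insertion order: [5, 13, 48, 20, 6, 27, 19, 24]
Tree (level-order array): [5, None, 13, 6, 48, None, None, 20, None, 19, 27, None, None, 24]
BFS from the root, enqueuing left then right child of each popped node:
  queue [5] -> pop 5, enqueue [13], visited so far: [5]
  queue [13] -> pop 13, enqueue [6, 48], visited so far: [5, 13]
  queue [6, 48] -> pop 6, enqueue [none], visited so far: [5, 13, 6]
  queue [48] -> pop 48, enqueue [20], visited so far: [5, 13, 6, 48]
  queue [20] -> pop 20, enqueue [19, 27], visited so far: [5, 13, 6, 48, 20]
  queue [19, 27] -> pop 19, enqueue [none], visited so far: [5, 13, 6, 48, 20, 19]
  queue [27] -> pop 27, enqueue [24], visited so far: [5, 13, 6, 48, 20, 19, 27]
  queue [24] -> pop 24, enqueue [none], visited so far: [5, 13, 6, 48, 20, 19, 27, 24]
Result: [5, 13, 6, 48, 20, 19, 27, 24]


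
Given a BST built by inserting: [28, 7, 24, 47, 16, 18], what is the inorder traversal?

Tree insertion order: [28, 7, 24, 47, 16, 18]
Tree (level-order array): [28, 7, 47, None, 24, None, None, 16, None, None, 18]
Inorder traversal: [7, 16, 18, 24, 28, 47]


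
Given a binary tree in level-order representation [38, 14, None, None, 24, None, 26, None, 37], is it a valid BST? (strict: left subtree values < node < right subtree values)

Level-order array: [38, 14, None, None, 24, None, 26, None, 37]
Validate using subtree bounds (lo, hi): at each node, require lo < value < hi,
then recurse left with hi=value and right with lo=value.
Preorder trace (stopping at first violation):
  at node 38 with bounds (-inf, +inf): OK
  at node 14 with bounds (-inf, 38): OK
  at node 24 with bounds (14, 38): OK
  at node 26 with bounds (24, 38): OK
  at node 37 with bounds (26, 38): OK
No violation found at any node.
Result: Valid BST


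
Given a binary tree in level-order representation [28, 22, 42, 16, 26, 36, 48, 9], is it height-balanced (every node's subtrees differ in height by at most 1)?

Tree (level-order array): [28, 22, 42, 16, 26, 36, 48, 9]
Definition: a tree is height-balanced if, at every node, |h(left) - h(right)| <= 1 (empty subtree has height -1).
Bottom-up per-node check:
  node 9: h_left=-1, h_right=-1, diff=0 [OK], height=0
  node 16: h_left=0, h_right=-1, diff=1 [OK], height=1
  node 26: h_left=-1, h_right=-1, diff=0 [OK], height=0
  node 22: h_left=1, h_right=0, diff=1 [OK], height=2
  node 36: h_left=-1, h_right=-1, diff=0 [OK], height=0
  node 48: h_left=-1, h_right=-1, diff=0 [OK], height=0
  node 42: h_left=0, h_right=0, diff=0 [OK], height=1
  node 28: h_left=2, h_right=1, diff=1 [OK], height=3
All nodes satisfy the balance condition.
Result: Balanced


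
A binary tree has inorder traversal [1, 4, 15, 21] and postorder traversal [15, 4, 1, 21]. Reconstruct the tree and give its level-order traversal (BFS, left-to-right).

Inorder:   [1, 4, 15, 21]
Postorder: [15, 4, 1, 21]
Algorithm: postorder visits root last, so walk postorder right-to-left;
each value is the root of the current inorder slice — split it at that
value, recurse on the right subtree first, then the left.
Recursive splits:
  root=21; inorder splits into left=[1, 4, 15], right=[]
  root=1; inorder splits into left=[], right=[4, 15]
  root=4; inorder splits into left=[], right=[15]
  root=15; inorder splits into left=[], right=[]
Reconstructed level-order: [21, 1, 4, 15]


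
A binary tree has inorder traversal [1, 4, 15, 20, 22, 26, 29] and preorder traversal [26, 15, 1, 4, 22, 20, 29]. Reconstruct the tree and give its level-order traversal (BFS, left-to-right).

Inorder:  [1, 4, 15, 20, 22, 26, 29]
Preorder: [26, 15, 1, 4, 22, 20, 29]
Algorithm: preorder visits root first, so consume preorder in order;
for each root, split the current inorder slice at that value into
left-subtree inorder and right-subtree inorder, then recurse.
Recursive splits:
  root=26; inorder splits into left=[1, 4, 15, 20, 22], right=[29]
  root=15; inorder splits into left=[1, 4], right=[20, 22]
  root=1; inorder splits into left=[], right=[4]
  root=4; inorder splits into left=[], right=[]
  root=22; inorder splits into left=[20], right=[]
  root=20; inorder splits into left=[], right=[]
  root=29; inorder splits into left=[], right=[]
Reconstructed level-order: [26, 15, 29, 1, 22, 4, 20]


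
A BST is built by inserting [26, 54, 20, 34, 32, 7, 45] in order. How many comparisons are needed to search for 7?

Search path for 7: 26 -> 20 -> 7
Found: True
Comparisons: 3


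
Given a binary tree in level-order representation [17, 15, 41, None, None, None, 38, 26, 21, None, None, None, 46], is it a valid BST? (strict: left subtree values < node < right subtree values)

Level-order array: [17, 15, 41, None, None, None, 38, 26, 21, None, None, None, 46]
Validate using subtree bounds (lo, hi): at each node, require lo < value < hi,
then recurse left with hi=value and right with lo=value.
Preorder trace (stopping at first violation):
  at node 17 with bounds (-inf, +inf): OK
  at node 15 with bounds (-inf, 17): OK
  at node 41 with bounds (17, +inf): OK
  at node 38 with bounds (41, +inf): VIOLATION
Node 38 violates its bound: not (41 < 38 < +inf).
Result: Not a valid BST


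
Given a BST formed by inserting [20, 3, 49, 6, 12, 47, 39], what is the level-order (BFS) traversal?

Tree insertion order: [20, 3, 49, 6, 12, 47, 39]
Tree (level-order array): [20, 3, 49, None, 6, 47, None, None, 12, 39]
BFS from the root, enqueuing left then right child of each popped node:
  queue [20] -> pop 20, enqueue [3, 49], visited so far: [20]
  queue [3, 49] -> pop 3, enqueue [6], visited so far: [20, 3]
  queue [49, 6] -> pop 49, enqueue [47], visited so far: [20, 3, 49]
  queue [6, 47] -> pop 6, enqueue [12], visited so far: [20, 3, 49, 6]
  queue [47, 12] -> pop 47, enqueue [39], visited so far: [20, 3, 49, 6, 47]
  queue [12, 39] -> pop 12, enqueue [none], visited so far: [20, 3, 49, 6, 47, 12]
  queue [39] -> pop 39, enqueue [none], visited so far: [20, 3, 49, 6, 47, 12, 39]
Result: [20, 3, 49, 6, 47, 12, 39]


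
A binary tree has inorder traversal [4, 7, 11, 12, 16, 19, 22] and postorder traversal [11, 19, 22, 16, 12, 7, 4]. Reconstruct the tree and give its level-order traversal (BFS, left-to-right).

Inorder:   [4, 7, 11, 12, 16, 19, 22]
Postorder: [11, 19, 22, 16, 12, 7, 4]
Algorithm: postorder visits root last, so walk postorder right-to-left;
each value is the root of the current inorder slice — split it at that
value, recurse on the right subtree first, then the left.
Recursive splits:
  root=4; inorder splits into left=[], right=[7, 11, 12, 16, 19, 22]
  root=7; inorder splits into left=[], right=[11, 12, 16, 19, 22]
  root=12; inorder splits into left=[11], right=[16, 19, 22]
  root=16; inorder splits into left=[], right=[19, 22]
  root=22; inorder splits into left=[19], right=[]
  root=19; inorder splits into left=[], right=[]
  root=11; inorder splits into left=[], right=[]
Reconstructed level-order: [4, 7, 12, 11, 16, 22, 19]


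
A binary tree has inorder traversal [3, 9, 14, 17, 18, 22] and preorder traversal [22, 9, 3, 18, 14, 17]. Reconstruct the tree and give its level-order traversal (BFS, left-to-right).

Inorder:  [3, 9, 14, 17, 18, 22]
Preorder: [22, 9, 3, 18, 14, 17]
Algorithm: preorder visits root first, so consume preorder in order;
for each root, split the current inorder slice at that value into
left-subtree inorder and right-subtree inorder, then recurse.
Recursive splits:
  root=22; inorder splits into left=[3, 9, 14, 17, 18], right=[]
  root=9; inorder splits into left=[3], right=[14, 17, 18]
  root=3; inorder splits into left=[], right=[]
  root=18; inorder splits into left=[14, 17], right=[]
  root=14; inorder splits into left=[], right=[17]
  root=17; inorder splits into left=[], right=[]
Reconstructed level-order: [22, 9, 3, 18, 14, 17]


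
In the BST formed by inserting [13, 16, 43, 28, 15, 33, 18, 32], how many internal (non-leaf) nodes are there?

Tree built from: [13, 16, 43, 28, 15, 33, 18, 32]
Tree (level-order array): [13, None, 16, 15, 43, None, None, 28, None, 18, 33, None, None, 32]
Rule: An internal node has at least one child.
Per-node child counts:
  node 13: 1 child(ren)
  node 16: 2 child(ren)
  node 15: 0 child(ren)
  node 43: 1 child(ren)
  node 28: 2 child(ren)
  node 18: 0 child(ren)
  node 33: 1 child(ren)
  node 32: 0 child(ren)
Matching nodes: [13, 16, 43, 28, 33]
Count of internal (non-leaf) nodes: 5


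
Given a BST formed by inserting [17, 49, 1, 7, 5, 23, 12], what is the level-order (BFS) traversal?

Tree insertion order: [17, 49, 1, 7, 5, 23, 12]
Tree (level-order array): [17, 1, 49, None, 7, 23, None, 5, 12]
BFS from the root, enqueuing left then right child of each popped node:
  queue [17] -> pop 17, enqueue [1, 49], visited so far: [17]
  queue [1, 49] -> pop 1, enqueue [7], visited so far: [17, 1]
  queue [49, 7] -> pop 49, enqueue [23], visited so far: [17, 1, 49]
  queue [7, 23] -> pop 7, enqueue [5, 12], visited so far: [17, 1, 49, 7]
  queue [23, 5, 12] -> pop 23, enqueue [none], visited so far: [17, 1, 49, 7, 23]
  queue [5, 12] -> pop 5, enqueue [none], visited so far: [17, 1, 49, 7, 23, 5]
  queue [12] -> pop 12, enqueue [none], visited so far: [17, 1, 49, 7, 23, 5, 12]
Result: [17, 1, 49, 7, 23, 5, 12]


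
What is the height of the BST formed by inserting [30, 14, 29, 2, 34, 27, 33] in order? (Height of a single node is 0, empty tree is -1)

Insertion order: [30, 14, 29, 2, 34, 27, 33]
Tree (level-order array): [30, 14, 34, 2, 29, 33, None, None, None, 27]
Compute height bottom-up (empty subtree = -1):
  height(2) = 1 + max(-1, -1) = 0
  height(27) = 1 + max(-1, -1) = 0
  height(29) = 1 + max(0, -1) = 1
  height(14) = 1 + max(0, 1) = 2
  height(33) = 1 + max(-1, -1) = 0
  height(34) = 1 + max(0, -1) = 1
  height(30) = 1 + max(2, 1) = 3
Height = 3


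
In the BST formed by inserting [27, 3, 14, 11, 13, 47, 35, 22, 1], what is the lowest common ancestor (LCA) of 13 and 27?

Tree insertion order: [27, 3, 14, 11, 13, 47, 35, 22, 1]
Tree (level-order array): [27, 3, 47, 1, 14, 35, None, None, None, 11, 22, None, None, None, 13]
In a BST, the LCA of p=13, q=27 is the first node v on the
root-to-leaf path with p <= v <= q (go left if both < v, right if both > v).
Walk from root:
  at 27: 13 <= 27 <= 27, this is the LCA
LCA = 27


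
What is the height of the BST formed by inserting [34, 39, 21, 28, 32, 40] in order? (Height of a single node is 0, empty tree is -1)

Insertion order: [34, 39, 21, 28, 32, 40]
Tree (level-order array): [34, 21, 39, None, 28, None, 40, None, 32]
Compute height bottom-up (empty subtree = -1):
  height(32) = 1 + max(-1, -1) = 0
  height(28) = 1 + max(-1, 0) = 1
  height(21) = 1 + max(-1, 1) = 2
  height(40) = 1 + max(-1, -1) = 0
  height(39) = 1 + max(-1, 0) = 1
  height(34) = 1 + max(2, 1) = 3
Height = 3


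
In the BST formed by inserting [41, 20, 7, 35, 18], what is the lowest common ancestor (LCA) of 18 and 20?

Tree insertion order: [41, 20, 7, 35, 18]
Tree (level-order array): [41, 20, None, 7, 35, None, 18]
In a BST, the LCA of p=18, q=20 is the first node v on the
root-to-leaf path with p <= v <= q (go left if both < v, right if both > v).
Walk from root:
  at 41: both 18 and 20 < 41, go left
  at 20: 18 <= 20 <= 20, this is the LCA
LCA = 20


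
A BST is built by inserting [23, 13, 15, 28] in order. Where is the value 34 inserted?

Starting tree (level order): [23, 13, 28, None, 15]
Insertion path: 23 -> 28
Result: insert 34 as right child of 28
Final tree (level order): [23, 13, 28, None, 15, None, 34]


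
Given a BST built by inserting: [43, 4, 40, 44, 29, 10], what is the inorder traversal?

Tree insertion order: [43, 4, 40, 44, 29, 10]
Tree (level-order array): [43, 4, 44, None, 40, None, None, 29, None, 10]
Inorder traversal: [4, 10, 29, 40, 43, 44]


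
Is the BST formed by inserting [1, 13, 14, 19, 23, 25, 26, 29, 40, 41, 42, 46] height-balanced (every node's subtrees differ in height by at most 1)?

Tree (level-order array): [1, None, 13, None, 14, None, 19, None, 23, None, 25, None, 26, None, 29, None, 40, None, 41, None, 42, None, 46]
Definition: a tree is height-balanced if, at every node, |h(left) - h(right)| <= 1 (empty subtree has height -1).
Bottom-up per-node check:
  node 46: h_left=-1, h_right=-1, diff=0 [OK], height=0
  node 42: h_left=-1, h_right=0, diff=1 [OK], height=1
  node 41: h_left=-1, h_right=1, diff=2 [FAIL (|-1-1|=2 > 1)], height=2
  node 40: h_left=-1, h_right=2, diff=3 [FAIL (|-1-2|=3 > 1)], height=3
  node 29: h_left=-1, h_right=3, diff=4 [FAIL (|-1-3|=4 > 1)], height=4
  node 26: h_left=-1, h_right=4, diff=5 [FAIL (|-1-4|=5 > 1)], height=5
  node 25: h_left=-1, h_right=5, diff=6 [FAIL (|-1-5|=6 > 1)], height=6
  node 23: h_left=-1, h_right=6, diff=7 [FAIL (|-1-6|=7 > 1)], height=7
  node 19: h_left=-1, h_right=7, diff=8 [FAIL (|-1-7|=8 > 1)], height=8
  node 14: h_left=-1, h_right=8, diff=9 [FAIL (|-1-8|=9 > 1)], height=9
  node 13: h_left=-1, h_right=9, diff=10 [FAIL (|-1-9|=10 > 1)], height=10
  node 1: h_left=-1, h_right=10, diff=11 [FAIL (|-1-10|=11 > 1)], height=11
Node 41 violates the condition: |-1 - 1| = 2 > 1.
Result: Not balanced


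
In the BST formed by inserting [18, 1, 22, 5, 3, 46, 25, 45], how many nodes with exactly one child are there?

Tree built from: [18, 1, 22, 5, 3, 46, 25, 45]
Tree (level-order array): [18, 1, 22, None, 5, None, 46, 3, None, 25, None, None, None, None, 45]
Rule: These are nodes with exactly 1 non-null child.
Per-node child counts:
  node 18: 2 child(ren)
  node 1: 1 child(ren)
  node 5: 1 child(ren)
  node 3: 0 child(ren)
  node 22: 1 child(ren)
  node 46: 1 child(ren)
  node 25: 1 child(ren)
  node 45: 0 child(ren)
Matching nodes: [1, 5, 22, 46, 25]
Count of nodes with exactly one child: 5


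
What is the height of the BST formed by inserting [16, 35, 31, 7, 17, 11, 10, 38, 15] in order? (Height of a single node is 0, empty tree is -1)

Insertion order: [16, 35, 31, 7, 17, 11, 10, 38, 15]
Tree (level-order array): [16, 7, 35, None, 11, 31, 38, 10, 15, 17]
Compute height bottom-up (empty subtree = -1):
  height(10) = 1 + max(-1, -1) = 0
  height(15) = 1 + max(-1, -1) = 0
  height(11) = 1 + max(0, 0) = 1
  height(7) = 1 + max(-1, 1) = 2
  height(17) = 1 + max(-1, -1) = 0
  height(31) = 1 + max(0, -1) = 1
  height(38) = 1 + max(-1, -1) = 0
  height(35) = 1 + max(1, 0) = 2
  height(16) = 1 + max(2, 2) = 3
Height = 3


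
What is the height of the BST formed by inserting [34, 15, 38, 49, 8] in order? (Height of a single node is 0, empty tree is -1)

Insertion order: [34, 15, 38, 49, 8]
Tree (level-order array): [34, 15, 38, 8, None, None, 49]
Compute height bottom-up (empty subtree = -1):
  height(8) = 1 + max(-1, -1) = 0
  height(15) = 1 + max(0, -1) = 1
  height(49) = 1 + max(-1, -1) = 0
  height(38) = 1 + max(-1, 0) = 1
  height(34) = 1 + max(1, 1) = 2
Height = 2


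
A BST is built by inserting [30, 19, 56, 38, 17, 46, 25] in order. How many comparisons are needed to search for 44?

Search path for 44: 30 -> 56 -> 38 -> 46
Found: False
Comparisons: 4


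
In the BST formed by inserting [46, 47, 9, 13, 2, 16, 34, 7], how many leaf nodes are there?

Tree built from: [46, 47, 9, 13, 2, 16, 34, 7]
Tree (level-order array): [46, 9, 47, 2, 13, None, None, None, 7, None, 16, None, None, None, 34]
Rule: A leaf has 0 children.
Per-node child counts:
  node 46: 2 child(ren)
  node 9: 2 child(ren)
  node 2: 1 child(ren)
  node 7: 0 child(ren)
  node 13: 1 child(ren)
  node 16: 1 child(ren)
  node 34: 0 child(ren)
  node 47: 0 child(ren)
Matching nodes: [7, 34, 47]
Count of leaf nodes: 3


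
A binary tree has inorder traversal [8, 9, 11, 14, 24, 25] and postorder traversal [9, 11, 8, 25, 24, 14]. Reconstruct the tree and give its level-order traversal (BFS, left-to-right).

Inorder:   [8, 9, 11, 14, 24, 25]
Postorder: [9, 11, 8, 25, 24, 14]
Algorithm: postorder visits root last, so walk postorder right-to-left;
each value is the root of the current inorder slice — split it at that
value, recurse on the right subtree first, then the left.
Recursive splits:
  root=14; inorder splits into left=[8, 9, 11], right=[24, 25]
  root=24; inorder splits into left=[], right=[25]
  root=25; inorder splits into left=[], right=[]
  root=8; inorder splits into left=[], right=[9, 11]
  root=11; inorder splits into left=[9], right=[]
  root=9; inorder splits into left=[], right=[]
Reconstructed level-order: [14, 8, 24, 11, 25, 9]


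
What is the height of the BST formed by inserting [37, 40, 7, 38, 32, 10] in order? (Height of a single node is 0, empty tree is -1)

Insertion order: [37, 40, 7, 38, 32, 10]
Tree (level-order array): [37, 7, 40, None, 32, 38, None, 10]
Compute height bottom-up (empty subtree = -1):
  height(10) = 1 + max(-1, -1) = 0
  height(32) = 1 + max(0, -1) = 1
  height(7) = 1 + max(-1, 1) = 2
  height(38) = 1 + max(-1, -1) = 0
  height(40) = 1 + max(0, -1) = 1
  height(37) = 1 + max(2, 1) = 3
Height = 3


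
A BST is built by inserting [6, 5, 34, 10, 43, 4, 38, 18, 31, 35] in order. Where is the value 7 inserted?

Starting tree (level order): [6, 5, 34, 4, None, 10, 43, None, None, None, 18, 38, None, None, 31, 35]
Insertion path: 6 -> 34 -> 10
Result: insert 7 as left child of 10
Final tree (level order): [6, 5, 34, 4, None, 10, 43, None, None, 7, 18, 38, None, None, None, None, 31, 35]


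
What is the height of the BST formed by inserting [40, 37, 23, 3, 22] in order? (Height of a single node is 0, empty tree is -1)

Insertion order: [40, 37, 23, 3, 22]
Tree (level-order array): [40, 37, None, 23, None, 3, None, None, 22]
Compute height bottom-up (empty subtree = -1):
  height(22) = 1 + max(-1, -1) = 0
  height(3) = 1 + max(-1, 0) = 1
  height(23) = 1 + max(1, -1) = 2
  height(37) = 1 + max(2, -1) = 3
  height(40) = 1 + max(3, -1) = 4
Height = 4


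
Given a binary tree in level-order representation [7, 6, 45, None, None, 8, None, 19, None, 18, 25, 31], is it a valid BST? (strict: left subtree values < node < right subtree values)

Level-order array: [7, 6, 45, None, None, 8, None, 19, None, 18, 25, 31]
Validate using subtree bounds (lo, hi): at each node, require lo < value < hi,
then recurse left with hi=value and right with lo=value.
Preorder trace (stopping at first violation):
  at node 7 with bounds (-inf, +inf): OK
  at node 6 with bounds (-inf, 7): OK
  at node 45 with bounds (7, +inf): OK
  at node 8 with bounds (7, 45): OK
  at node 19 with bounds (7, 8): VIOLATION
Node 19 violates its bound: not (7 < 19 < 8).
Result: Not a valid BST


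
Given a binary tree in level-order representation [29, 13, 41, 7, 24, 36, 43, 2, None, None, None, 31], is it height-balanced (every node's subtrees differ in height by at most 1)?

Tree (level-order array): [29, 13, 41, 7, 24, 36, 43, 2, None, None, None, 31]
Definition: a tree is height-balanced if, at every node, |h(left) - h(right)| <= 1 (empty subtree has height -1).
Bottom-up per-node check:
  node 2: h_left=-1, h_right=-1, diff=0 [OK], height=0
  node 7: h_left=0, h_right=-1, diff=1 [OK], height=1
  node 24: h_left=-1, h_right=-1, diff=0 [OK], height=0
  node 13: h_left=1, h_right=0, diff=1 [OK], height=2
  node 31: h_left=-1, h_right=-1, diff=0 [OK], height=0
  node 36: h_left=0, h_right=-1, diff=1 [OK], height=1
  node 43: h_left=-1, h_right=-1, diff=0 [OK], height=0
  node 41: h_left=1, h_right=0, diff=1 [OK], height=2
  node 29: h_left=2, h_right=2, diff=0 [OK], height=3
All nodes satisfy the balance condition.
Result: Balanced


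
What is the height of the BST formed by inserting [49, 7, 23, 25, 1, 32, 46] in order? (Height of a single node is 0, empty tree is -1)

Insertion order: [49, 7, 23, 25, 1, 32, 46]
Tree (level-order array): [49, 7, None, 1, 23, None, None, None, 25, None, 32, None, 46]
Compute height bottom-up (empty subtree = -1):
  height(1) = 1 + max(-1, -1) = 0
  height(46) = 1 + max(-1, -1) = 0
  height(32) = 1 + max(-1, 0) = 1
  height(25) = 1 + max(-1, 1) = 2
  height(23) = 1 + max(-1, 2) = 3
  height(7) = 1 + max(0, 3) = 4
  height(49) = 1 + max(4, -1) = 5
Height = 5


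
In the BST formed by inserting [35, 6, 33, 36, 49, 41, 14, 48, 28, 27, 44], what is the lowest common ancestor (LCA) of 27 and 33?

Tree insertion order: [35, 6, 33, 36, 49, 41, 14, 48, 28, 27, 44]
Tree (level-order array): [35, 6, 36, None, 33, None, 49, 14, None, 41, None, None, 28, None, 48, 27, None, 44]
In a BST, the LCA of p=27, q=33 is the first node v on the
root-to-leaf path with p <= v <= q (go left if both < v, right if both > v).
Walk from root:
  at 35: both 27 and 33 < 35, go left
  at 6: both 27 and 33 > 6, go right
  at 33: 27 <= 33 <= 33, this is the LCA
LCA = 33


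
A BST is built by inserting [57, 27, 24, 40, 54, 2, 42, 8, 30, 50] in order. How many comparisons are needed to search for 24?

Search path for 24: 57 -> 27 -> 24
Found: True
Comparisons: 3


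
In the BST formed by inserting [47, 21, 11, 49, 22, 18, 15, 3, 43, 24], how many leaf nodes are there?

Tree built from: [47, 21, 11, 49, 22, 18, 15, 3, 43, 24]
Tree (level-order array): [47, 21, 49, 11, 22, None, None, 3, 18, None, 43, None, None, 15, None, 24]
Rule: A leaf has 0 children.
Per-node child counts:
  node 47: 2 child(ren)
  node 21: 2 child(ren)
  node 11: 2 child(ren)
  node 3: 0 child(ren)
  node 18: 1 child(ren)
  node 15: 0 child(ren)
  node 22: 1 child(ren)
  node 43: 1 child(ren)
  node 24: 0 child(ren)
  node 49: 0 child(ren)
Matching nodes: [3, 15, 24, 49]
Count of leaf nodes: 4


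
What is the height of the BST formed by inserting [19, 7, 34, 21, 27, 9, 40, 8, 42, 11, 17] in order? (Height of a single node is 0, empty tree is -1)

Insertion order: [19, 7, 34, 21, 27, 9, 40, 8, 42, 11, 17]
Tree (level-order array): [19, 7, 34, None, 9, 21, 40, 8, 11, None, 27, None, 42, None, None, None, 17]
Compute height bottom-up (empty subtree = -1):
  height(8) = 1 + max(-1, -1) = 0
  height(17) = 1 + max(-1, -1) = 0
  height(11) = 1 + max(-1, 0) = 1
  height(9) = 1 + max(0, 1) = 2
  height(7) = 1 + max(-1, 2) = 3
  height(27) = 1 + max(-1, -1) = 0
  height(21) = 1 + max(-1, 0) = 1
  height(42) = 1 + max(-1, -1) = 0
  height(40) = 1 + max(-1, 0) = 1
  height(34) = 1 + max(1, 1) = 2
  height(19) = 1 + max(3, 2) = 4
Height = 4


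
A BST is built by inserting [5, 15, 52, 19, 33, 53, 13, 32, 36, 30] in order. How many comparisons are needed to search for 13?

Search path for 13: 5 -> 15 -> 13
Found: True
Comparisons: 3


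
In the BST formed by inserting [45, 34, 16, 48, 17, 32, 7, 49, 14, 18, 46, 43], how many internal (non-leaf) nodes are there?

Tree built from: [45, 34, 16, 48, 17, 32, 7, 49, 14, 18, 46, 43]
Tree (level-order array): [45, 34, 48, 16, 43, 46, 49, 7, 17, None, None, None, None, None, None, None, 14, None, 32, None, None, 18]
Rule: An internal node has at least one child.
Per-node child counts:
  node 45: 2 child(ren)
  node 34: 2 child(ren)
  node 16: 2 child(ren)
  node 7: 1 child(ren)
  node 14: 0 child(ren)
  node 17: 1 child(ren)
  node 32: 1 child(ren)
  node 18: 0 child(ren)
  node 43: 0 child(ren)
  node 48: 2 child(ren)
  node 46: 0 child(ren)
  node 49: 0 child(ren)
Matching nodes: [45, 34, 16, 7, 17, 32, 48]
Count of internal (non-leaf) nodes: 7


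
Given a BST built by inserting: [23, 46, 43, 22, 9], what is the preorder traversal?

Tree insertion order: [23, 46, 43, 22, 9]
Tree (level-order array): [23, 22, 46, 9, None, 43]
Preorder traversal: [23, 22, 9, 46, 43]


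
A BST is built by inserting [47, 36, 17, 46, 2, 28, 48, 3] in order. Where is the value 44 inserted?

Starting tree (level order): [47, 36, 48, 17, 46, None, None, 2, 28, None, None, None, 3]
Insertion path: 47 -> 36 -> 46
Result: insert 44 as left child of 46
Final tree (level order): [47, 36, 48, 17, 46, None, None, 2, 28, 44, None, None, 3]


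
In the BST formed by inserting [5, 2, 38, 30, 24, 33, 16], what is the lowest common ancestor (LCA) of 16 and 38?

Tree insertion order: [5, 2, 38, 30, 24, 33, 16]
Tree (level-order array): [5, 2, 38, None, None, 30, None, 24, 33, 16]
In a BST, the LCA of p=16, q=38 is the first node v on the
root-to-leaf path with p <= v <= q (go left if both < v, right if both > v).
Walk from root:
  at 5: both 16 and 38 > 5, go right
  at 38: 16 <= 38 <= 38, this is the LCA
LCA = 38


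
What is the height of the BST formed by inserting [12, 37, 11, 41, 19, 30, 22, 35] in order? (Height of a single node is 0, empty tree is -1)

Insertion order: [12, 37, 11, 41, 19, 30, 22, 35]
Tree (level-order array): [12, 11, 37, None, None, 19, 41, None, 30, None, None, 22, 35]
Compute height bottom-up (empty subtree = -1):
  height(11) = 1 + max(-1, -1) = 0
  height(22) = 1 + max(-1, -1) = 0
  height(35) = 1 + max(-1, -1) = 0
  height(30) = 1 + max(0, 0) = 1
  height(19) = 1 + max(-1, 1) = 2
  height(41) = 1 + max(-1, -1) = 0
  height(37) = 1 + max(2, 0) = 3
  height(12) = 1 + max(0, 3) = 4
Height = 4


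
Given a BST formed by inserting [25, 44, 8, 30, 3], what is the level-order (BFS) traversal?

Tree insertion order: [25, 44, 8, 30, 3]
Tree (level-order array): [25, 8, 44, 3, None, 30]
BFS from the root, enqueuing left then right child of each popped node:
  queue [25] -> pop 25, enqueue [8, 44], visited so far: [25]
  queue [8, 44] -> pop 8, enqueue [3], visited so far: [25, 8]
  queue [44, 3] -> pop 44, enqueue [30], visited so far: [25, 8, 44]
  queue [3, 30] -> pop 3, enqueue [none], visited so far: [25, 8, 44, 3]
  queue [30] -> pop 30, enqueue [none], visited so far: [25, 8, 44, 3, 30]
Result: [25, 8, 44, 3, 30]
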